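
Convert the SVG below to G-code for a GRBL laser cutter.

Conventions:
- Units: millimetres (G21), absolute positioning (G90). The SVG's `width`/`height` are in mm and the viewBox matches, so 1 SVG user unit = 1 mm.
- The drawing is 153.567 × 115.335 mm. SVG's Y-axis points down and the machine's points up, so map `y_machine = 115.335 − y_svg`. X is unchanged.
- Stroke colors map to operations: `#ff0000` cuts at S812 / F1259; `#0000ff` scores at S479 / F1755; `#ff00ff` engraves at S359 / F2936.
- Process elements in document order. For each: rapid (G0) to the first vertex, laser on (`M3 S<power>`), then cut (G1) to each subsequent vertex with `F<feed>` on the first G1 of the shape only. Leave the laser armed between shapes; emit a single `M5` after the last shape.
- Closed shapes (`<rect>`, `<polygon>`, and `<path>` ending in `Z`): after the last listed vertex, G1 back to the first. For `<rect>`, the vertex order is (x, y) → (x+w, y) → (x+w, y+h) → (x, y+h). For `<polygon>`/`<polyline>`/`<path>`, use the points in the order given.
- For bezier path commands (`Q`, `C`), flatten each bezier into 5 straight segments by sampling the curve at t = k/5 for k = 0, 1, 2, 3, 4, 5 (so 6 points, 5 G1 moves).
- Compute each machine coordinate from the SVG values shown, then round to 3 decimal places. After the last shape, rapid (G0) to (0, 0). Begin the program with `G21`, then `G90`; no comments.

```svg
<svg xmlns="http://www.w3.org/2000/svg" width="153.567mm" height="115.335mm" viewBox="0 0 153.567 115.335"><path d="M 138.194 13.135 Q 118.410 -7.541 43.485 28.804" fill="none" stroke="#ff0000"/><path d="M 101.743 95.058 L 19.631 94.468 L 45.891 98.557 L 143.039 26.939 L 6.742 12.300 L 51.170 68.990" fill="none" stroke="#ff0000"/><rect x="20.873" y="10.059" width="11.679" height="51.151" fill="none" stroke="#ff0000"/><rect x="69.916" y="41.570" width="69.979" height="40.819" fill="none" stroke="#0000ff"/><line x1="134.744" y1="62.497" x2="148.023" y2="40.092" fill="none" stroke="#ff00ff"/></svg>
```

Since the viewBox matches the mm dimensions, user units are millimetres directly. The only transform is the Y-flip y_m = 115.335 − y_svg.

Shape 1 is a quadratic bezier drawn with `<path>`. Its stroke #ff0000 means cut at S812, F1259. After flipping Y the toolpath is (138.194,102.200) → (128.075,108.190) → (113.544,109.617) → (94.602,106.484) → (71.249,98.788) → (43.485,86.531).

Shape 2 is a open polyline drawn with `<path>`. Its stroke #ff0000 means cut at S812, F1259. After flipping Y the toolpath is (101.743,20.277) → (19.631,20.867) → (45.891,16.778) → (143.039,88.396) → (6.742,103.035) → (51.170,46.345).

Shape 3 is a rectangle drawn with `<rect>`. Its stroke #ff0000 means cut at S812, F1259. After flipping Y the toolpath is (20.873,105.276) → (32.552,105.276) → (32.552,54.125) → (20.873,54.125) → (20.873,105.276), returning to the start.

Shape 4 is a rectangle drawn with `<rect>`. Its stroke #0000ff means score at S479, F1755. After flipping Y the toolpath is (69.916,73.765) → (139.895,73.765) → (139.895,32.946) → (69.916,32.946) → (69.916,73.765), returning to the start.

Shape 5 is a line segment drawn with `<line>`. Its stroke #ff00ff means engrave at S359, F2936. After flipping Y the toolpath is (134.744,52.838) → (148.023,75.243).

G21
G90
G0 X138.194 Y102.200
M3 S812
G1 X128.075 Y108.190 F1259
G1 X113.544 Y109.617
G1 X94.602 Y106.484
G1 X71.249 Y98.788
G1 X43.485 Y86.531
G0 X101.743 Y20.277
M3 S812
G1 X19.631 Y20.867 F1259
G1 X45.891 Y16.778
G1 X143.039 Y88.396
G1 X6.742 Y103.035
G1 X51.170 Y46.345
G0 X20.873 Y105.276
M3 S812
G1 X32.552 Y105.276 F1259
G1 X32.552 Y54.125
G1 X20.873 Y54.125
G1 X20.873 Y105.276
G0 X69.916 Y73.765
M3 S479
G1 X139.895 Y73.765 F1755
G1 X139.895 Y32.946
G1 X69.916 Y32.946
G1 X69.916 Y73.765
G0 X134.744 Y52.838
M3 S359
G1 X148.023 Y75.243 F2936
M5
G0 X0.000 Y0.000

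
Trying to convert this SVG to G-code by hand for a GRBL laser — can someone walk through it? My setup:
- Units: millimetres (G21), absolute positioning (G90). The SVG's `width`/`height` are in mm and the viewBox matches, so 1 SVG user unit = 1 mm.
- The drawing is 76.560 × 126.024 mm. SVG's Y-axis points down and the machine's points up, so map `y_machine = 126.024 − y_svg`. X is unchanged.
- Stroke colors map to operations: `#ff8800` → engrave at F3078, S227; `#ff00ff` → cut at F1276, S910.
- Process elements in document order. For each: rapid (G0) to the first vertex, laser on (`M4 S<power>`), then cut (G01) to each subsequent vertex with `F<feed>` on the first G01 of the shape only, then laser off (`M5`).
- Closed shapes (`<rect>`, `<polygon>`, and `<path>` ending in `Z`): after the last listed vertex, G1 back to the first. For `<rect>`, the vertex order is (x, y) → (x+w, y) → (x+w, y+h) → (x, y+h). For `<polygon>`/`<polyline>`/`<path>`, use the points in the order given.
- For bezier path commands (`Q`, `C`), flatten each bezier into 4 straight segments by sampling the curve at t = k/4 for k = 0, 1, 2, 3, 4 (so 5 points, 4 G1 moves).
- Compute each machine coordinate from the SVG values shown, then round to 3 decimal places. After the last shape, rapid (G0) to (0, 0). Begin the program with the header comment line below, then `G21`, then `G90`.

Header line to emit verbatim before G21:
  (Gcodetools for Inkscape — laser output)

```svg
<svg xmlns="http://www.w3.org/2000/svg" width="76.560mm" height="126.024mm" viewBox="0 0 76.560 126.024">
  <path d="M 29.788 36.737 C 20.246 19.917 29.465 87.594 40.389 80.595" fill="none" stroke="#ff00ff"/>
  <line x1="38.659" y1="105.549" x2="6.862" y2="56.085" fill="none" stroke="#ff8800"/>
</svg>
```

(Gcodetools for Inkscape — laser output)
G21
G90
G0 X29.788 Y89.287
M4 S910
G01 X25.883 Y88.546 F1276
G01 X27.414 Y71.041
G01 X32.782 Y51.694
G01 X40.389 Y45.429
M5
G0 X38.659 Y20.475
M4 S227
G01 X6.862 Y69.939 F3078
M5
G0 X0.000 Y0.000

1 u = 1 mm; y_m = 126.024 − y.

[1] `<path>` cubic bezier, #ff00ff→cut S910 F1276: (29.788,89.287) → (25.883,88.546) → (27.414,71.041) → (32.782,51.694) → (40.389,45.429)

[2] `<line>` line segment, #ff8800→engrave S227 F3078: (38.659,20.475) → (6.862,69.939)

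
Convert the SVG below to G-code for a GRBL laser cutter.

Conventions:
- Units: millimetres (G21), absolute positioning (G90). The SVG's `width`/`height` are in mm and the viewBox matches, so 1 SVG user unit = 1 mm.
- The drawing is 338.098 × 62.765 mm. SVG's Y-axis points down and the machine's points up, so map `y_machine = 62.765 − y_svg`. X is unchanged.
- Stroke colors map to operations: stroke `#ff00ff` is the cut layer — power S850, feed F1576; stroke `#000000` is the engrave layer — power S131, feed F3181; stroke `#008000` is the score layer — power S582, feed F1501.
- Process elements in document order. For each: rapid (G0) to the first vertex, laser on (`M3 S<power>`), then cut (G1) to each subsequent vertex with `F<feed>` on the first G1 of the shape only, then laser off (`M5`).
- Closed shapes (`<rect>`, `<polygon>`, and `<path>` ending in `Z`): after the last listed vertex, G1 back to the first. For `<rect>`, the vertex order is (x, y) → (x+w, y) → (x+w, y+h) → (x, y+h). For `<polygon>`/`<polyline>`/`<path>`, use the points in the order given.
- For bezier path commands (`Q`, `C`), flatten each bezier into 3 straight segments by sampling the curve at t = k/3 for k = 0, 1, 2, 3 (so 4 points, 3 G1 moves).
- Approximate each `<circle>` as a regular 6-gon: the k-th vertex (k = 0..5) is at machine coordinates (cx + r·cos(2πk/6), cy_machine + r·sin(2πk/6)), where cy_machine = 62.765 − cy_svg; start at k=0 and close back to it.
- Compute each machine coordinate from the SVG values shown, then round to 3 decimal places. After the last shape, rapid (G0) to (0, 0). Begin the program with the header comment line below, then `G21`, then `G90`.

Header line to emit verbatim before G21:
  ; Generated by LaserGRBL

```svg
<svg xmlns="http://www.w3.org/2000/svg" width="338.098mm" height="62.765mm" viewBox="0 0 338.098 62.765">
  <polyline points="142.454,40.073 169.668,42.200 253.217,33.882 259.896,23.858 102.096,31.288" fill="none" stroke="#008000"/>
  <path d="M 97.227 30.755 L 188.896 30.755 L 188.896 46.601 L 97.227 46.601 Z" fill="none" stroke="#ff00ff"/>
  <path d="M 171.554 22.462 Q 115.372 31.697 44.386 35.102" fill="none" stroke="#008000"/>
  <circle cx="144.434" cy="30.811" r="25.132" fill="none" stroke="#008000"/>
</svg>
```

; Generated by LaserGRBL
G21
G90
G0 X142.454 Y22.692
M3 S582
G1 X169.668 Y20.565 F1501
G1 X253.217 Y28.883
G1 X259.896 Y38.907
G1 X102.096 Y31.477
M5
G0 X97.227 Y32.010
M3 S850
G1 X188.896 Y32.010 F1576
G1 X188.896 Y16.164
G1 X97.227 Y16.164
G1 X97.227 Y32.010
M5
G0 X171.554 Y40.303
M3 S582
G1 X132.454 Y34.794 F1501
G1 X90.065 Y30.581
G1 X44.386 Y27.663
M5
G0 X169.566 Y31.954
M3 S582
G1 X157.000 Y53.719 F1501
G1 X131.868 Y53.719
G1 X119.302 Y31.954
G1 X131.868 Y10.189
G1 X157.000 Y10.189
G1 X169.566 Y31.954
M5
G0 X0.000 Y0.000

Since the viewBox matches the mm dimensions, user units are millimetres directly. The only transform is the Y-flip y_m = 62.765 − y_svg.

Shape 1 is a open polyline drawn with `<polyline>`. Its stroke #008000 means score at S582, F1501. After flipping Y the toolpath is (142.454,22.692) → (169.668,20.565) → (253.217,28.883) → (259.896,38.907) → (102.096,31.477).

Shape 2 is a rectangle drawn with `<path>`. Its stroke #ff00ff means cut at S850, F1576. After flipping Y the toolpath is (97.227,32.010) → (188.896,32.010) → (188.896,16.164) → (97.227,16.164) → (97.227,32.010), returning to the start.

Shape 3 is a quadratic bezier drawn with `<path>`. Its stroke #008000 means score at S582, F1501. After flipping Y the toolpath is (171.554,40.303) → (132.454,34.794) → (90.065,30.581) → (44.386,27.663).

Shape 4 is a circle drawn with `<circle>`. Its stroke #008000 means score at S582, F1501. After flipping Y the toolpath is (169.566,31.954) → (157.000,53.719) → (131.868,53.719) → (119.302,31.954) → (131.868,10.189) → (157.000,10.189) → (169.566,31.954), returning to the start.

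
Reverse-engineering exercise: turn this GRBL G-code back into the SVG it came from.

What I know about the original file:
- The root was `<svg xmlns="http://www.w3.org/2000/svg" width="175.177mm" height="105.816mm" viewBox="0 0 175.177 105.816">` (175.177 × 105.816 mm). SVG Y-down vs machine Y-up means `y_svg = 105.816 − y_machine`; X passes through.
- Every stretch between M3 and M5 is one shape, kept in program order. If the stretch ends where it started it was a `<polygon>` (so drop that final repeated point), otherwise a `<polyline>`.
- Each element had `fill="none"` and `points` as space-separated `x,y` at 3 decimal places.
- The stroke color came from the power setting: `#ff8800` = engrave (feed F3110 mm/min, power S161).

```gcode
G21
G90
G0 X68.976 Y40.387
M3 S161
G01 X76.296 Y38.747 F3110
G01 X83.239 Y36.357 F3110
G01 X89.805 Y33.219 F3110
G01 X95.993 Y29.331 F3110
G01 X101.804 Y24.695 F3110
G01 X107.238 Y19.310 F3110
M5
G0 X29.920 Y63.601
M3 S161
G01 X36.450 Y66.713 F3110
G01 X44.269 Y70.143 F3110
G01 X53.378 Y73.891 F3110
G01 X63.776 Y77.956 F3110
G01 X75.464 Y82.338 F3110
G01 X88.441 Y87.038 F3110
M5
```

<svg xmlns="http://www.w3.org/2000/svg" width="175.177mm" height="105.816mm" viewBox="0 0 175.177 105.816">
  <polyline points="68.976,65.429 76.296,67.069 83.239,69.459 89.805,72.597 95.993,76.485 101.804,81.121 107.238,86.506" fill="none" stroke="#ff8800"/>
  <polyline points="29.920,42.215 36.450,39.103 44.269,35.673 53.378,31.925 63.776,27.860 75.464,23.478 88.441,18.778" fill="none" stroke="#ff8800"/>
</svg>

Machine Y-up, SVG Y-down with viewBox height 105.816, so y_svg = 105.816 − y_machine; X carries over. Every run uses S161, so all elements get stroke `#ff8800` (engrave).

Run 1: The run is open, so emit a `<polyline>` with points (Y-flipped): 68.976,65.429 76.296,67.069 83.239,69.459 89.805,72.597 95.993,76.485 101.804,81.121 107.238,86.506.

Run 2: The run is open, so emit a `<polyline>` with points (Y-flipped): 29.920,42.215 36.450,39.103 44.269,35.673 53.378,31.925 63.776,27.860 75.464,23.478 88.441,18.778.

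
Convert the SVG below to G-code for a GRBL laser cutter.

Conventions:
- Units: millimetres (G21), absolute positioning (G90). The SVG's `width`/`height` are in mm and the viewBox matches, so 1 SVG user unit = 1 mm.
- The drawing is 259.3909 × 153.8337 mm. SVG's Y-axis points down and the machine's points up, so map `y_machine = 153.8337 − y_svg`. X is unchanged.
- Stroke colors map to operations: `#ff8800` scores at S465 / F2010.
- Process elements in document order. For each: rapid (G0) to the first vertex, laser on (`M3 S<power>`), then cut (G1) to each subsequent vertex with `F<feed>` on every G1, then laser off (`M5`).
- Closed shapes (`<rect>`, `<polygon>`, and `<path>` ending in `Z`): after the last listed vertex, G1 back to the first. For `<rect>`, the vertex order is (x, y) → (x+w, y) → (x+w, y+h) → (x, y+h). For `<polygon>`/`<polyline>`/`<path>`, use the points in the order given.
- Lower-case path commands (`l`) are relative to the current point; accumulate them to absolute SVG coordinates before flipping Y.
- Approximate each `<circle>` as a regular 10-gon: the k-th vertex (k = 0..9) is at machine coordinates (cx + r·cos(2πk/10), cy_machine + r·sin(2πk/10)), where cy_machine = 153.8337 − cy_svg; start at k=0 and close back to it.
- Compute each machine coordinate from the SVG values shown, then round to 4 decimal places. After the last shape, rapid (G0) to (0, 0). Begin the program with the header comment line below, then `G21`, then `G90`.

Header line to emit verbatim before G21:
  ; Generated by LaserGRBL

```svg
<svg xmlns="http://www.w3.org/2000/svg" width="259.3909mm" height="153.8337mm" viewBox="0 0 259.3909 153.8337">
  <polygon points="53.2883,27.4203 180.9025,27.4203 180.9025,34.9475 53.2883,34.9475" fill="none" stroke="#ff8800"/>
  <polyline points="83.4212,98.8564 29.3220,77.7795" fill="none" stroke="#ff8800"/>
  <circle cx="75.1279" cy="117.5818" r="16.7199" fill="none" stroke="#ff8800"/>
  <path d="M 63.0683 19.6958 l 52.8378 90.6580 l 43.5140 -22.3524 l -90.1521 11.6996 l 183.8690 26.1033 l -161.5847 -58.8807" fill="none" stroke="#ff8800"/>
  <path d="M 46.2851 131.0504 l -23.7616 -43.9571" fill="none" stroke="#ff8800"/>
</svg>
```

Since the viewBox matches the mm dimensions, user units are millimetres directly. The only transform is the Y-flip y_m = 153.8337 − y_svg.

Shape 1 is a rectangle drawn with `<polygon>`. Its stroke #ff8800 means score at S465, F2010. After flipping Y the toolpath is (53.2883,126.4134) → (180.9025,126.4134) → (180.9025,118.8862) → (53.2883,118.8862) → (53.2883,126.4134), returning to the start.

Shape 2 is a line segment drawn with `<polyline>`. Its stroke #ff8800 means score at S465, F2010. After flipping Y the toolpath is (83.4212,54.9773) → (29.3220,76.0542).

Shape 3 is a circle drawn with `<circle>`. Its stroke #ff8800 means score at S465, F2010. After flipping Y the toolpath is (91.8478,36.2519) → (88.6546,46.0796) → (80.2946,52.1535) → (69.9612,52.1535) → (61.6012,46.0796) → (58.4080,36.2519) → (61.6012,26.4242) → (69.9612,20.3503) → (80.2946,20.3503) → (88.6546,26.4242) → (91.8478,36.2519), returning to the start.

Shape 4 is a open polyline drawn with `<path>`. Its stroke #ff8800 means score at S465, F2010. After flipping Y the toolpath is (63.0683,134.1379) → (115.9061,43.4799) → (159.4201,65.8323) → (69.2680,54.1327) → (253.1370,28.0294) → (91.5523,86.9101).

Shape 5 is a line segment drawn with `<path>`. Its stroke #ff8800 means score at S465, F2010. After flipping Y the toolpath is (46.2851,22.7833) → (22.5235,66.7404).

; Generated by LaserGRBL
G21
G90
G0 X53.2883 Y126.4134
M3 S465
G1 X180.9025 Y126.4134 F2010
G1 X180.9025 Y118.8862 F2010
G1 X53.2883 Y118.8862 F2010
G1 X53.2883 Y126.4134 F2010
M5
G0 X83.4212 Y54.9773
M3 S465
G1 X29.3220 Y76.0542 F2010
M5
G0 X91.8478 Y36.2519
M3 S465
G1 X88.6546 Y46.0796 F2010
G1 X80.2946 Y52.1535 F2010
G1 X69.9612 Y52.1535 F2010
G1 X61.6012 Y46.0796 F2010
G1 X58.4080 Y36.2519 F2010
G1 X61.6012 Y26.4242 F2010
G1 X69.9612 Y20.3503 F2010
G1 X80.2946 Y20.3503 F2010
G1 X88.6546 Y26.4242 F2010
G1 X91.8478 Y36.2519 F2010
M5
G0 X63.0683 Y134.1379
M3 S465
G1 X115.9061 Y43.4799 F2010
G1 X159.4201 Y65.8323 F2010
G1 X69.2680 Y54.1327 F2010
G1 X253.1370 Y28.0294 F2010
G1 X91.5523 Y86.9101 F2010
M5
G0 X46.2851 Y22.7833
M3 S465
G1 X22.5235 Y66.7404 F2010
M5
G0 X0.0000 Y0.0000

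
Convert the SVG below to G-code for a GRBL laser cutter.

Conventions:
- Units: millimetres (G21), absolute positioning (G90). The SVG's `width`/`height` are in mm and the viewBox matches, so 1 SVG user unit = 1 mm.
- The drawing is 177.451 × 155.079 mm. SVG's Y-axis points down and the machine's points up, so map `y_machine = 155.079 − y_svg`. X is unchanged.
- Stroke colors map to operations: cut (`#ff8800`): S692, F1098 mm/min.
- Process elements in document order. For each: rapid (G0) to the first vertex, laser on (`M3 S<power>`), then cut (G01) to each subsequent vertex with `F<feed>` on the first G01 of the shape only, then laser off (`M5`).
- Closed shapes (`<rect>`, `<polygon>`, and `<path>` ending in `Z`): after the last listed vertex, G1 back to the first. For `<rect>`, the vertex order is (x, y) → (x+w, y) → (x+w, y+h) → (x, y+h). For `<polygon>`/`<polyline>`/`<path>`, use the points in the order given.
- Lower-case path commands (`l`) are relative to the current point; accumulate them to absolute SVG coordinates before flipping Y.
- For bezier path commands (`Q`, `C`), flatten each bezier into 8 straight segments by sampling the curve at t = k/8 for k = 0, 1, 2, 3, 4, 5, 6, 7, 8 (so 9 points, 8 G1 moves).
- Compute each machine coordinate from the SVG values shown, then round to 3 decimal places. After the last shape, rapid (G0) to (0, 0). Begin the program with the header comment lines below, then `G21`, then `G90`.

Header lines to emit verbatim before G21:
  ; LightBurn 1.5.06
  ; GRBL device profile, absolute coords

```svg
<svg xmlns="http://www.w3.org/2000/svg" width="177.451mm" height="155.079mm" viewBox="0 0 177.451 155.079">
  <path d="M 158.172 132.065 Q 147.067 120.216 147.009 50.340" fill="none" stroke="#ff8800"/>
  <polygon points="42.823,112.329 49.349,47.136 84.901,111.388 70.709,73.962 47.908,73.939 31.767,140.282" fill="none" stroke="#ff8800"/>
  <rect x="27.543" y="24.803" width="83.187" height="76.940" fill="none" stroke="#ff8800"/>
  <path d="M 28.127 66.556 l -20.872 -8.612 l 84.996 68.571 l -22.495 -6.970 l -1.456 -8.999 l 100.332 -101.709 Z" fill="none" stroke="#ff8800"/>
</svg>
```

; LightBurn 1.5.06
; GRBL device profile, absolute coords
G21
G90
G0 X158.172 Y23.014
M3 S692
G01 X155.568 Y26.883 F1098
G01 X153.310 Y32.565
G01 X151.397 Y40.061
G01 X149.829 Y49.370
G01 X148.606 Y60.492
G01 X147.728 Y73.428
G01 X147.196 Y88.177
G01 X147.009 Y104.739
M5
G0 X42.823 Y42.750
M3 S692
G01 X49.349 Y107.943 F1098
G01 X84.901 Y43.691
G01 X70.709 Y81.117
G01 X47.908 Y81.140
G01 X31.767 Y14.797
G01 X42.823 Y42.750
M5
G0 X27.543 Y130.276
M3 S692
G01 X110.730 Y130.276 F1098
G01 X110.730 Y53.336
G01 X27.543 Y53.336
G01 X27.543 Y130.276
M5
G0 X28.127 Y88.523
M3 S692
G01 X7.255 Y97.135 F1098
G01 X92.251 Y28.564
G01 X69.756 Y35.534
G01 X68.300 Y44.533
G01 X168.632 Y146.242
G01 X28.127 Y88.523
M5
G0 X0.000 Y0.000

1 u = 1 mm; y_m = 155.079 − y.

[1] `<path>` quadratic bezier, #ff8800→cut S692 F1098: (158.172,23.014) → (155.568,26.883) → (153.310,32.565) → (151.397,40.061) → (149.829,49.370) → (148.606,60.492) → (147.728,73.428) → (147.196,88.177) → (147.009,104.739)

[2] `<polygon>` closed polygon, #ff8800→cut S692 F1098: (42.823,42.750) → (49.349,107.943) → (84.901,43.691) → (70.709,81.117) → (47.908,81.140) → (31.767,14.797) → (42.823,42.750) (closed)

[3] `<rect>` rectangle, #ff8800→cut S692 F1098: (27.543,130.276) → (110.730,130.276) → (110.730,53.336) → (27.543,53.336) → (27.543,130.276) (closed)

[4] `<path>` closed polygon, #ff8800→cut S692 F1098: (28.127,88.523) → (7.255,97.135) → (92.251,28.564) → (69.756,35.534) → (68.300,44.533) → (168.632,146.242) → (28.127,88.523) (closed)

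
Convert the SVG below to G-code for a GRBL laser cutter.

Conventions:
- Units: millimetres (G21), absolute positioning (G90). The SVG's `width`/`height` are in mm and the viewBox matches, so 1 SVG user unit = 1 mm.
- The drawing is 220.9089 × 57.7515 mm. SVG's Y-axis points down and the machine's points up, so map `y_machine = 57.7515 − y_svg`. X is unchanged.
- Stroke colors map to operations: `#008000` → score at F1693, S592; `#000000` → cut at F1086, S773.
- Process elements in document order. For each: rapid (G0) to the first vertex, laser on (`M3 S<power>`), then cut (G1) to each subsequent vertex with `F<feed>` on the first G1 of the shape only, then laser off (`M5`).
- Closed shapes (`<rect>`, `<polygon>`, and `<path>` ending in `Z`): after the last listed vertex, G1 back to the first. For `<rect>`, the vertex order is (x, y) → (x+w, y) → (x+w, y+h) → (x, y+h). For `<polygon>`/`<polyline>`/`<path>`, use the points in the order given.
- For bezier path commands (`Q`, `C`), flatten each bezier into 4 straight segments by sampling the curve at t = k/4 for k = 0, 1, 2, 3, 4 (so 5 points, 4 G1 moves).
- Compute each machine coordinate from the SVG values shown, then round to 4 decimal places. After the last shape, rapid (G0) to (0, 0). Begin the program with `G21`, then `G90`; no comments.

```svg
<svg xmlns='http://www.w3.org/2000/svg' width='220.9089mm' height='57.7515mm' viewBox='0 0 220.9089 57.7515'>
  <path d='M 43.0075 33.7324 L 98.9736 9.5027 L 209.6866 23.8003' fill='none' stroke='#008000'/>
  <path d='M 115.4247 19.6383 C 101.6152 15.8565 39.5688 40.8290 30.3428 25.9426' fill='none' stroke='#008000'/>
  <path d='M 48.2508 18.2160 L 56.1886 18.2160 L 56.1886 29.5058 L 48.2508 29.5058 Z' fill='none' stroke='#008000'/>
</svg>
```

G21
G90
G0 X43.0075 Y24.0191
M3 S592
G1 X98.9736 Y48.2488 F1693
G1 X209.6866 Y33.9512
M5
G0 X115.4247 Y38.1132
M3 S592
G1 X97.6022 Y36.6302 F1693
G1 X71.1649 Y30.7968
G1 X45.5871 Y27.0456
G1 X30.3428 Y31.8089
M5
G0 X48.2508 Y39.5355
M3 S592
G1 X56.1886 Y39.5355 F1693
G1 X56.1886 Y28.2457
G1 X48.2508 Y28.2457
G1 X48.2508 Y39.5355
M5
G0 X0.0000 Y0.0000

Since the viewBox matches the mm dimensions, user units are millimetres directly. The only transform is the Y-flip y_m = 57.7515 − y_svg.

Shape 1 is a open polyline drawn with `<path>`. Its stroke #008000 means score at S592, F1693. After flipping Y the toolpath is (43.0075,24.0191) → (98.9736,48.2488) → (209.6866,33.9512).

Shape 2 is a cubic bezier drawn with `<path>`. Its stroke #008000 means score at S592, F1693. After flipping Y the toolpath is (115.4247,38.1132) → (97.6022,36.6302) → (71.1649,30.7968) → (45.5871,27.0456) → (30.3428,31.8089).

Shape 3 is a rectangle drawn with `<path>`. Its stroke #008000 means score at S592, F1693. After flipping Y the toolpath is (48.2508,39.5355) → (56.1886,39.5355) → (56.1886,28.2457) → (48.2508,28.2457) → (48.2508,39.5355), returning to the start.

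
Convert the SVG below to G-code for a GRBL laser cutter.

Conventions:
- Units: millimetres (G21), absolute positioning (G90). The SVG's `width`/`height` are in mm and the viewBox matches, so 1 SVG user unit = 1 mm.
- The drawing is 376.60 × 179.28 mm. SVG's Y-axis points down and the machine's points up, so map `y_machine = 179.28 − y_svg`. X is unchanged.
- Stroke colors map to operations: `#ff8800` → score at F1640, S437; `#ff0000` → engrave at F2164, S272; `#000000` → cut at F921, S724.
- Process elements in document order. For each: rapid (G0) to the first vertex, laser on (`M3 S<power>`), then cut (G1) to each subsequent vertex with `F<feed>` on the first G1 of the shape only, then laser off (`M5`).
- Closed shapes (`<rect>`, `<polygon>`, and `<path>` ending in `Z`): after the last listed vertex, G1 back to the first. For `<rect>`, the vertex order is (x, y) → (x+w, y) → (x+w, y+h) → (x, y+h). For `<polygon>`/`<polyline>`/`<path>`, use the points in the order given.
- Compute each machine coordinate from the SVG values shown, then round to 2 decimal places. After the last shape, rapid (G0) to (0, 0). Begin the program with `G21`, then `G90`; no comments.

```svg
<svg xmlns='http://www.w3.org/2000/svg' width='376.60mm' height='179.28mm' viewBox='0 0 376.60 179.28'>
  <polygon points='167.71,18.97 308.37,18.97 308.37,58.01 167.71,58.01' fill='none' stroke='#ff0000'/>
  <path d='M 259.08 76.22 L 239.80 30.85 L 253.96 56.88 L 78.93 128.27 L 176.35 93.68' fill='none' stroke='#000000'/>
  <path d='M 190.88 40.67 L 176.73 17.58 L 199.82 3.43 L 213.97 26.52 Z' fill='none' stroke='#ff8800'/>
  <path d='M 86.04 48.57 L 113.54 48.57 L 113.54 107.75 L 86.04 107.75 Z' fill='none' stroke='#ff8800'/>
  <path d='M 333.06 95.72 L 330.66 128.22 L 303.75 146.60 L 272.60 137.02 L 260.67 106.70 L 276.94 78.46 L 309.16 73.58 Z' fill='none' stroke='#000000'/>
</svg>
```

Since the viewBox matches the mm dimensions, user units are millimetres directly. The only transform is the Y-flip y_m = 179.28 − y_svg.

Shape 1 is a rectangle drawn with `<polygon>`. Its stroke #ff0000 means engrave at S272, F2164. After flipping Y the toolpath is (167.71,160.31) → (308.37,160.31) → (308.37,121.27) → (167.71,121.27) → (167.71,160.31), returning to the start.

Shape 2 is a open polyline drawn with `<path>`. Its stroke #000000 means cut at S724, F921. After flipping Y the toolpath is (259.08,103.06) → (239.80,148.43) → (253.96,122.40) → (78.93,51.01) → (176.35,85.60).

Shape 3 is a regular polygon drawn with `<path>`. Its stroke #ff8800 means score at S437, F1640. After flipping Y the toolpath is (190.88,138.61) → (176.73,161.70) → (199.82,175.85) → (213.97,152.76) → (190.88,138.61), returning to the start.

Shape 4 is a rectangle drawn with `<path>`. Its stroke #ff8800 means score at S437, F1640. After flipping Y the toolpath is (86.04,130.71) → (113.54,130.71) → (113.54,71.53) → (86.04,71.53) → (86.04,130.71), returning to the start.

Shape 5 is a regular polygon drawn with `<path>`. Its stroke #000000 means cut at S724, F921. After flipping Y the toolpath is (333.06,83.56) → (330.66,51.06) → (303.75,32.68) → (272.60,42.26) → (260.67,72.58) → (276.94,100.82) → (309.16,105.70) → (333.06,83.56), returning to the start.

G21
G90
G0 X167.71 Y160.31
M3 S272
G1 X308.37 Y160.31 F2164
G1 X308.37 Y121.27
G1 X167.71 Y121.27
G1 X167.71 Y160.31
M5
G0 X259.08 Y103.06
M3 S724
G1 X239.80 Y148.43 F921
G1 X253.96 Y122.40
G1 X78.93 Y51.01
G1 X176.35 Y85.60
M5
G0 X190.88 Y138.61
M3 S437
G1 X176.73 Y161.70 F1640
G1 X199.82 Y175.85
G1 X213.97 Y152.76
G1 X190.88 Y138.61
M5
G0 X86.04 Y130.71
M3 S437
G1 X113.54 Y130.71 F1640
G1 X113.54 Y71.53
G1 X86.04 Y71.53
G1 X86.04 Y130.71
M5
G0 X333.06 Y83.56
M3 S724
G1 X330.66 Y51.06 F921
G1 X303.75 Y32.68
G1 X272.60 Y42.26
G1 X260.67 Y72.58
G1 X276.94 Y100.82
G1 X309.16 Y105.70
G1 X333.06 Y83.56
M5
G0 X0.00 Y0.00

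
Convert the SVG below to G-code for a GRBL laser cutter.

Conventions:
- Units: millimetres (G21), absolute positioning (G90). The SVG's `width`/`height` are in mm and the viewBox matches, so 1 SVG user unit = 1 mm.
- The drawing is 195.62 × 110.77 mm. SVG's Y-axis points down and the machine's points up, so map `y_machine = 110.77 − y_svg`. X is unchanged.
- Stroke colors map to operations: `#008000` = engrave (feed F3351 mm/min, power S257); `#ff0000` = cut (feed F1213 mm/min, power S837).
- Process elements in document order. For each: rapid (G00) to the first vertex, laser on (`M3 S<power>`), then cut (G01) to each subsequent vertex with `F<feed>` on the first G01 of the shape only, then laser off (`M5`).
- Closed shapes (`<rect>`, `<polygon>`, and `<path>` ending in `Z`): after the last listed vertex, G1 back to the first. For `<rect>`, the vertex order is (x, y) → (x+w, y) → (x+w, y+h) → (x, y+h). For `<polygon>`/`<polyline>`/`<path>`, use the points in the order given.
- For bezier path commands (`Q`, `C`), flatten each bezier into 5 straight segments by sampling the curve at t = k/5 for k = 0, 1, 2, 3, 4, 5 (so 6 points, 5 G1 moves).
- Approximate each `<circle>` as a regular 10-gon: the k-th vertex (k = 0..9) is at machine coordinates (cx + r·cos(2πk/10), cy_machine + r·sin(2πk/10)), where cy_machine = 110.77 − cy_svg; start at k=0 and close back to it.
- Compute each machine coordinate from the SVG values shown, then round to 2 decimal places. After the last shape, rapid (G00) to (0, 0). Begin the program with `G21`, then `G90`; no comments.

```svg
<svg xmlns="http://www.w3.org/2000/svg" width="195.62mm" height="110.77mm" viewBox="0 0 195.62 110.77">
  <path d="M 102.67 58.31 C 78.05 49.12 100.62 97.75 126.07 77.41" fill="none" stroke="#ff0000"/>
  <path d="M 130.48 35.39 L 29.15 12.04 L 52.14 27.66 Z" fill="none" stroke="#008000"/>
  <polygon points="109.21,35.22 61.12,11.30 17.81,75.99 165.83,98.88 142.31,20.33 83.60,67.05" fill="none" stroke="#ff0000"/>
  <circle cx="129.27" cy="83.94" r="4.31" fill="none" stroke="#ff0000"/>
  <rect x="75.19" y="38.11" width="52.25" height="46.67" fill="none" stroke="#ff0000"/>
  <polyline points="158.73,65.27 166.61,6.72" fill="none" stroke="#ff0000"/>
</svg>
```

Since the viewBox matches the mm dimensions, user units are millimetres directly. The only transform is the Y-flip y_m = 110.77 − y_svg.

Shape 1 is a cubic bezier drawn with `<path>`. Its stroke #ff0000 means cut at S837, F1213. After flipping Y the toolpath is (102.67,52.46) → (93.21,52.05) → (92.94,43.85) → (99.75,33.94) → (111.50,28.42) → (126.07,33.36).

Shape 2 is a closed polygon drawn with `<path>`. Its stroke #008000 means engrave at S257, F3351. After flipping Y the toolpath is (130.48,75.38) → (29.15,98.73) → (52.14,83.11) → (130.48,75.38), returning to the start.

Shape 3 is a closed polygon drawn with `<polygon>`. Its stroke #ff0000 means cut at S837, F1213. After flipping Y the toolpath is (109.21,75.55) → (61.12,99.47) → (17.81,34.78) → (165.83,11.89) → (142.31,90.44) → (83.60,43.72) → (109.21,75.55), returning to the start.

Shape 4 is a circle drawn with `<circle>`. Its stroke #ff0000 means cut at S837, F1213. After flipping Y the toolpath is (133.58,26.83) → (132.76,29.36) → (130.60,30.93) → (127.94,30.93) → (125.78,29.36) → (124.96,26.83) → (125.78,24.30) → (127.94,22.73) → (130.60,22.73) → (132.76,24.30) → (133.58,26.83), returning to the start.

Shape 5 is a rectangle drawn with `<rect>`. Its stroke #ff0000 means cut at S837, F1213. After flipping Y the toolpath is (75.19,72.66) → (127.44,72.66) → (127.44,25.99) → (75.19,25.99) → (75.19,72.66), returning to the start.

Shape 6 is a line segment drawn with `<polyline>`. Its stroke #ff0000 means cut at S837, F1213. After flipping Y the toolpath is (158.73,45.50) → (166.61,104.05).

G21
G90
G00 X102.67 Y52.46
M3 S837
G01 X93.21 Y52.05 F1213
G01 X92.94 Y43.85
G01 X99.75 Y33.94
G01 X111.50 Y28.42
G01 X126.07 Y33.36
M5
G00 X130.48 Y75.38
M3 S257
G01 X29.15 Y98.73 F3351
G01 X52.14 Y83.11
G01 X130.48 Y75.38
M5
G00 X109.21 Y75.55
M3 S837
G01 X61.12 Y99.47 F1213
G01 X17.81 Y34.78
G01 X165.83 Y11.89
G01 X142.31 Y90.44
G01 X83.60 Y43.72
G01 X109.21 Y75.55
M5
G00 X133.58 Y26.83
M3 S837
G01 X132.76 Y29.36 F1213
G01 X130.60 Y30.93
G01 X127.94 Y30.93
G01 X125.78 Y29.36
G01 X124.96 Y26.83
G01 X125.78 Y24.30
G01 X127.94 Y22.73
G01 X130.60 Y22.73
G01 X132.76 Y24.30
G01 X133.58 Y26.83
M5
G00 X75.19 Y72.66
M3 S837
G01 X127.44 Y72.66 F1213
G01 X127.44 Y25.99
G01 X75.19 Y25.99
G01 X75.19 Y72.66
M5
G00 X158.73 Y45.50
M3 S837
G01 X166.61 Y104.05 F1213
M5
G00 X0.00 Y0.00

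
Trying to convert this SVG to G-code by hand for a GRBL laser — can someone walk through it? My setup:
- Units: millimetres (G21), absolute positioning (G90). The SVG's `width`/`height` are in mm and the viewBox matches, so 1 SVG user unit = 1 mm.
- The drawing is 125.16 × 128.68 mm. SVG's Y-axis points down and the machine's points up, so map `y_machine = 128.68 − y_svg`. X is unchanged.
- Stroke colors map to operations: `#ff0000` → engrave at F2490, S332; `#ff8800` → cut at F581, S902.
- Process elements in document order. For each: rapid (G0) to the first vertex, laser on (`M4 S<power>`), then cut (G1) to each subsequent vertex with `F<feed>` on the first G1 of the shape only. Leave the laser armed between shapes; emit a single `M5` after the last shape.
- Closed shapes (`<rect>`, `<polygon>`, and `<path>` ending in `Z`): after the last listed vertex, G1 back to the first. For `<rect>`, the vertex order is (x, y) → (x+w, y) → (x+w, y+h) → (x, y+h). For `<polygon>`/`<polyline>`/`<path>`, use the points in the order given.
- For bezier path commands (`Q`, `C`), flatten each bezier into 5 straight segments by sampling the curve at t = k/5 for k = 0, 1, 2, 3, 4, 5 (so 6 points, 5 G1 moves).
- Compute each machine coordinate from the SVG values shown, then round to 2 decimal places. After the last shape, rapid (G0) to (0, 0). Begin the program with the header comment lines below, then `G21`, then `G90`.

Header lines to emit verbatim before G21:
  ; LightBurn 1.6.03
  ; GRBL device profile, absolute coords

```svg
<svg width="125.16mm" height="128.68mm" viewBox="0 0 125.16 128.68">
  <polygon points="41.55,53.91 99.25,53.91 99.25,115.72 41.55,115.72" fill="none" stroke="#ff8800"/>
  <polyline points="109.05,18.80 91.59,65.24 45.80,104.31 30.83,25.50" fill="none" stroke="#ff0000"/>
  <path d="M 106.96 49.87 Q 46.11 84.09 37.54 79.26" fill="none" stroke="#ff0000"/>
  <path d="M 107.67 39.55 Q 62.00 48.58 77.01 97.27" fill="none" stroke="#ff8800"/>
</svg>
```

Since the viewBox matches the mm dimensions, user units are millimetres directly. The only transform is the Y-flip y_m = 128.68 − y_svg.

Shape 1 is a rectangle drawn with `<polygon>`. Its stroke #ff8800 means cut at S902, F581. After flipping Y the toolpath is (41.55,74.77) → (99.25,74.77) → (99.25,12.96) → (41.55,12.96) → (41.55,74.77), returning to the start.

Shape 2 is a open polyline drawn with `<polyline>`. Its stroke #ff0000 means engrave at S332, F2490. After flipping Y the toolpath is (109.05,109.88) → (91.59,63.44) → (45.80,24.37) → (30.83,103.18).

Shape 3 is a quadratic bezier drawn with `<path>`. Its stroke #ff0000 means engrave at S332, F2490. After flipping Y the toolpath is (106.96,78.81) → (84.71,66.68) → (66.64,57.68) → (52.76,51.80) → (43.06,49.05) → (37.54,49.42).

Shape 4 is a quadratic bezier drawn with `<path>`. Its stroke #ff8800 means cut at S902, F581. After flipping Y the toolpath is (107.67,89.13) → (91.83,83.93) → (80.84,75.56) → (74.71,64.02) → (73.43,49.30) → (77.01,31.41).

; LightBurn 1.6.03
; GRBL device profile, absolute coords
G21
G90
G0 X41.55 Y74.77
M4 S902
G1 X99.25 Y74.77 F581
G1 X99.25 Y12.96
G1 X41.55 Y12.96
G1 X41.55 Y74.77
G0 X109.05 Y109.88
M4 S332
G1 X91.59 Y63.44 F2490
G1 X45.80 Y24.37
G1 X30.83 Y103.18
G0 X106.96 Y78.81
M4 S332
G1 X84.71 Y66.68 F2490
G1 X66.64 Y57.68
G1 X52.76 Y51.80
G1 X43.06 Y49.05
G1 X37.54 Y49.42
G0 X107.67 Y89.13
M4 S902
G1 X91.83 Y83.93 F581
G1 X80.84 Y75.56
G1 X74.71 Y64.02
G1 X73.43 Y49.30
G1 X77.01 Y31.41
M5
G0 X0.00 Y0.00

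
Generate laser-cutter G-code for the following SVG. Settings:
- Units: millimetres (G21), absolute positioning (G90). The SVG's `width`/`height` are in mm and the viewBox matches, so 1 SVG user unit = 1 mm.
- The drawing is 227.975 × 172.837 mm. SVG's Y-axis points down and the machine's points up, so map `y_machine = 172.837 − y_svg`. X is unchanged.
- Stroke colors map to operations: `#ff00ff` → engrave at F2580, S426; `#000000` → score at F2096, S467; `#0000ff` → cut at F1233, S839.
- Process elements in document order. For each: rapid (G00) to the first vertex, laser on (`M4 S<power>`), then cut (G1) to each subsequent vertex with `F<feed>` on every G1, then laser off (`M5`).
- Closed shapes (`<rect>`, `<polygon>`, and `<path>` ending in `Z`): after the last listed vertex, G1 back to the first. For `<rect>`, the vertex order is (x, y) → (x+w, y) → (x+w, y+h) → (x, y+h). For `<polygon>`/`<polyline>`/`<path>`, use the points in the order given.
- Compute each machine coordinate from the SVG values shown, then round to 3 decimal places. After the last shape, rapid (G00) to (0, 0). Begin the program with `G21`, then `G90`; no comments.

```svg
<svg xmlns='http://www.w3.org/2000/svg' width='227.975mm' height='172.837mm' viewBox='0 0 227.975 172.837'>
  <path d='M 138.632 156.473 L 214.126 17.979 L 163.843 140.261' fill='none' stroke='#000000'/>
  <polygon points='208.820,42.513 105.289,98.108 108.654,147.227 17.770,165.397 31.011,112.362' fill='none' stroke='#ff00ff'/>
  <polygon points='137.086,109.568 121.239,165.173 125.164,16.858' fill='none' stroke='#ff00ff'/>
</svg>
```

1 u = 1 mm; y_m = 172.837 − y.

[1] `<path>` open polyline, #000000→score S467 F2096: (138.632,16.364) → (214.126,154.858) → (163.843,32.576)

[2] `<polygon>` closed polygon, #ff00ff→engrave S426 F2580: (208.820,130.324) → (105.289,74.729) → (108.654,25.610) → (17.770,7.440) → (31.011,60.475) → (208.820,130.324) (closed)

[3] `<polygon>` closed polygon, #ff00ff→engrave S426 F2580: (137.086,63.269) → (121.239,7.664) → (125.164,155.979) → (137.086,63.269) (closed)

G21
G90
G00 X138.632 Y16.364
M4 S467
G1 X214.126 Y154.858 F2096
G1 X163.843 Y32.576 F2096
M5
G00 X208.820 Y130.324
M4 S426
G1 X105.289 Y74.729 F2580
G1 X108.654 Y25.610 F2580
G1 X17.770 Y7.440 F2580
G1 X31.011 Y60.475 F2580
G1 X208.820 Y130.324 F2580
M5
G00 X137.086 Y63.269
M4 S426
G1 X121.239 Y7.664 F2580
G1 X125.164 Y155.979 F2580
G1 X137.086 Y63.269 F2580
M5
G00 X0.000 Y0.000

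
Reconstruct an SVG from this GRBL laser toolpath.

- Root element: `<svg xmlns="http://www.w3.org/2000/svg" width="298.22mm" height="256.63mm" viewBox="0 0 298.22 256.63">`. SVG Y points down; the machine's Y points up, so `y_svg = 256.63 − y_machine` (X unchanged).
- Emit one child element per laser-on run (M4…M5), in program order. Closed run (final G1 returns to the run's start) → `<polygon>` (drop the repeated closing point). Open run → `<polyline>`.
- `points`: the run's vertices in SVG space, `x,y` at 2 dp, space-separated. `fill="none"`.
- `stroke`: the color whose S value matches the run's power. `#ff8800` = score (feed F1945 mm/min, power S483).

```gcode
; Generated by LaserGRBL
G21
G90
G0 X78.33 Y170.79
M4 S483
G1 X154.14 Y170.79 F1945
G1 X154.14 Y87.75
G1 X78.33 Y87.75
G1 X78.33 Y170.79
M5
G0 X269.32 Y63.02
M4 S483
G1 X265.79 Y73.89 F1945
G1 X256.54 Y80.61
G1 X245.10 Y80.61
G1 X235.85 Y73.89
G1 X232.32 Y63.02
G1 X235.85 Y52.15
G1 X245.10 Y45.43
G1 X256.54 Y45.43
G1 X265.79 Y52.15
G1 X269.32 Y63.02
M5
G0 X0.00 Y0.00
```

Machine Y-up, SVG Y-down with viewBox height 256.63, so y_svg = 256.63 − y_machine; X carries over. Every run uses S483, so all elements get stroke `#ff8800` (score).

Run 1: The run returns to its start, so emit a `<polygon>` with points (Y-flipped): 78.33,85.84 154.14,85.84 154.14,168.88 78.33,168.88.

Run 2: The run returns to its start, so emit a `<polygon>` with points (Y-flipped): 269.32,193.61 265.79,182.74 256.54,176.02 245.10,176.02 235.85,182.74 232.32,193.61 235.85,204.48 245.10,211.20 256.54,211.20 265.79,204.48.

<svg xmlns="http://www.w3.org/2000/svg" width="298.22mm" height="256.63mm" viewBox="0 0 298.22 256.63">
  <polygon points="78.33,85.84 154.14,85.84 154.14,168.88 78.33,168.88" fill="none" stroke="#ff8800"/>
  <polygon points="269.32,193.61 265.79,182.74 256.54,176.02 245.10,176.02 235.85,182.74 232.32,193.61 235.85,204.48 245.10,211.20 256.54,211.20 265.79,204.48" fill="none" stroke="#ff8800"/>
</svg>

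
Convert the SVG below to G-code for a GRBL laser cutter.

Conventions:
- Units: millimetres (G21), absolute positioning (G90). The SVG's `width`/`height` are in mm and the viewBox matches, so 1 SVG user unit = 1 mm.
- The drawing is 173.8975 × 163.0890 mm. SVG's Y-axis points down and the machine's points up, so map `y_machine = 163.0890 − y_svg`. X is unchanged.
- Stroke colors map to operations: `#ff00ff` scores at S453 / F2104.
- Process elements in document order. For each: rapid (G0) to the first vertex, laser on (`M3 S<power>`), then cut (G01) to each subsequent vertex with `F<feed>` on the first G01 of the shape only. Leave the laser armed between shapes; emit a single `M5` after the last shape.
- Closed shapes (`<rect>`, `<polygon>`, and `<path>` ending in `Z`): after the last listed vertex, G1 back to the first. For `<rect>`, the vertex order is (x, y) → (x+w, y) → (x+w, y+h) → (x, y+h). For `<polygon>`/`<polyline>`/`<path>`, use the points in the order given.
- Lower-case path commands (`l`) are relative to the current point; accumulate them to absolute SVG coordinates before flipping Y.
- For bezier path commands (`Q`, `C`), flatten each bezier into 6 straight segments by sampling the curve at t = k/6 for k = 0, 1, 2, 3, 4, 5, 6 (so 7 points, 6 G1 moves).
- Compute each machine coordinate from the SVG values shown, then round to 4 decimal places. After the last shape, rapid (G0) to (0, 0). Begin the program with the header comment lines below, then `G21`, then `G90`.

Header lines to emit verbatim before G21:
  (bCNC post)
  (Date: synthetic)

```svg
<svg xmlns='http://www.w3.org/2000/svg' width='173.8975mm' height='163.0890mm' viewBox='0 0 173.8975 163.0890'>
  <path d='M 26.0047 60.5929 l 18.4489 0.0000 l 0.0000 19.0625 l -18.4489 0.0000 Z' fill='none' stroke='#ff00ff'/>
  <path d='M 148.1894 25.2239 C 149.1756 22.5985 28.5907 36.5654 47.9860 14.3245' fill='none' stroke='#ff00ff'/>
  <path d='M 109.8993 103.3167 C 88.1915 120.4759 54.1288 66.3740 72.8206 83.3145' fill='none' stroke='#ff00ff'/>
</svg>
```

1 u = 1 mm; y_m = 163.0890 − y.

[1] `<path>` rectangle, #ff00ff→score S453 F2104: (26.0047,102.4961) → (44.4536,102.4961) → (44.4536,83.4336) → (26.0047,83.4336) → (26.0047,102.4961) (closed)

[2] `<path>` cubic bezier, #ff00ff→score S453 F2104: (148.1894,137.8651) → (139.7625,138.0396) → (118.3390,136.9153) → (91.1843,135.9590) → (65.5637,136.6373) → (48.7425,140.4169) → (47.9860,148.7645)

[3] `<path>` cubic bezier, #ff00ff→score S453 F2104: (109.8993,59.7723) → (98.3173,56.4723) → (86.4847,61.0963) → (76.2101,69.6914) → (69.3022,78.3047) → (67.5695,82.9834) → (72.8206,79.7745)

(bCNC post)
(Date: synthetic)
G21
G90
G0 X26.0047 Y102.4961
M3 S453
G01 X44.4536 Y102.4961 F2104
G01 X44.4536 Y83.4336
G01 X26.0047 Y83.4336
G01 X26.0047 Y102.4961
G0 X148.1894 Y137.8651
M3 S453
G01 X139.7625 Y138.0396 F2104
G01 X118.3390 Y136.9153
G01 X91.1843 Y135.9590
G01 X65.5637 Y136.6373
G01 X48.7425 Y140.4169
G01 X47.9860 Y148.7645
G0 X109.8993 Y59.7723
M3 S453
G01 X98.3173 Y56.4723 F2104
G01 X86.4847 Y61.0963
G01 X76.2101 Y69.6914
G01 X69.3022 Y78.3047
G01 X67.5695 Y82.9834
G01 X72.8206 Y79.7745
M5
G0 X0.0000 Y0.0000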